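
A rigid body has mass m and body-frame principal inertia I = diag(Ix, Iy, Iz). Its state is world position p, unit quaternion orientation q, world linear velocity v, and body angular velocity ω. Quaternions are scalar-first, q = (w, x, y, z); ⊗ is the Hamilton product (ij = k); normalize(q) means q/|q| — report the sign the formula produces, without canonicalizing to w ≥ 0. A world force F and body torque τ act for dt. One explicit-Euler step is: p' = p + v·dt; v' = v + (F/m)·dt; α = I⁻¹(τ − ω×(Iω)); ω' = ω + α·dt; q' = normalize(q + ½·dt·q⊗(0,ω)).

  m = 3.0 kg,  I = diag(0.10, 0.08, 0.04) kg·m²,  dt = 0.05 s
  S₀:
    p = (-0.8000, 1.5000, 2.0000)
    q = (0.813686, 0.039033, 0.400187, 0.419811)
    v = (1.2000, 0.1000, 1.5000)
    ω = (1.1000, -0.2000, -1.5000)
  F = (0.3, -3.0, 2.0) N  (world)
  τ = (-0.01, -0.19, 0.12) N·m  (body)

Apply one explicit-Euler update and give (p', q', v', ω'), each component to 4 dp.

precession coupling ω×(Iω) = (-0.0120, -0.0990, 0.0044)
angular accel α = (0.0200, -1.1375, 2.8900)
ω + α·dt = (1.1010, -0.2569, -1.3555)
2q̇ = q⊗(0,ω) = (0.6668176, 0.3787363, 0.3576044, -1.6685413)
updated quaternion q' = (0.8294, 0.0484, 0.4087, 0.3777)
linear accel F/m = (0.1000, -1.0000, 0.6667)
p + v·dt = (-0.7400, 1.5050, 2.0750)
new velocity v' = (1.2050, 0.0500, 1.5333)

p' = (-0.7400, 1.5050, 2.0750)
q' = (0.8294, 0.0484, 0.4087, 0.3777)
v' = (1.2050, 0.0500, 1.5333)
ω' = (1.1010, -0.2569, -1.3555)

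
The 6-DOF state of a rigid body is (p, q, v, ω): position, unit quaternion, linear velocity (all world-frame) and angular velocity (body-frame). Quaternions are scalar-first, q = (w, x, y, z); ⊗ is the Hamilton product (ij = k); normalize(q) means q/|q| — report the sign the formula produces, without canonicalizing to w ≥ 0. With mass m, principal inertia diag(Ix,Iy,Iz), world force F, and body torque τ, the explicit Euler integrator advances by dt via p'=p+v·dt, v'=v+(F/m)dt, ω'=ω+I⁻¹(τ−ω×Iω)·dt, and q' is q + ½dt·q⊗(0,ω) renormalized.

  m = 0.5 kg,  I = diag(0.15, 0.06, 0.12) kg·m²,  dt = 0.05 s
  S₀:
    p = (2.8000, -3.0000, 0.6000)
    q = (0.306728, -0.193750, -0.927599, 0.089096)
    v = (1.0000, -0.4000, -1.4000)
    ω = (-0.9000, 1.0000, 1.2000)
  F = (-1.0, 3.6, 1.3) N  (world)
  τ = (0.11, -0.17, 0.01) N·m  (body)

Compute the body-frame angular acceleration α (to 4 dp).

α = (0.2533, -2.2933, -0.5917)

precession coupling ω×(Iω) = (0.0720, -0.0324, 0.0810)
(τ − ω×Iω)/I = (0.2533, -2.2933, -0.5917)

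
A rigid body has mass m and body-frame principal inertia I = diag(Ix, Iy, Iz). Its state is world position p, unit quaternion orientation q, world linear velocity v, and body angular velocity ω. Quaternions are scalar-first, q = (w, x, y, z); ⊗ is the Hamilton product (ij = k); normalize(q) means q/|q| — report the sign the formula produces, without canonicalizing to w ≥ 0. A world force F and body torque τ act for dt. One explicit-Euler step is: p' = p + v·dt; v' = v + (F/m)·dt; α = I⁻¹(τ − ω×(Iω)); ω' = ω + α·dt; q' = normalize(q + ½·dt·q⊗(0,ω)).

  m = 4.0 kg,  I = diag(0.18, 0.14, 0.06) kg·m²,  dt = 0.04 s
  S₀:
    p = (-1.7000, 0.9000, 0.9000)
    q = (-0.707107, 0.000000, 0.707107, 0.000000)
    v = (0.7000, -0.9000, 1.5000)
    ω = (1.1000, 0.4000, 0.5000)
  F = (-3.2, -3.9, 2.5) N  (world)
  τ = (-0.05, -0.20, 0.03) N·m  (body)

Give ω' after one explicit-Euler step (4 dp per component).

ω' = (1.0924, 0.3240, 0.5317)

gyro term ω×Iω = (-0.0160, 0.0660, -0.0176)
(τ − ω×Iω)/I = (-0.1889, -1.9000, 0.7933)
ω' = ω + α·dt = (1.0924, 0.3240, 0.5317)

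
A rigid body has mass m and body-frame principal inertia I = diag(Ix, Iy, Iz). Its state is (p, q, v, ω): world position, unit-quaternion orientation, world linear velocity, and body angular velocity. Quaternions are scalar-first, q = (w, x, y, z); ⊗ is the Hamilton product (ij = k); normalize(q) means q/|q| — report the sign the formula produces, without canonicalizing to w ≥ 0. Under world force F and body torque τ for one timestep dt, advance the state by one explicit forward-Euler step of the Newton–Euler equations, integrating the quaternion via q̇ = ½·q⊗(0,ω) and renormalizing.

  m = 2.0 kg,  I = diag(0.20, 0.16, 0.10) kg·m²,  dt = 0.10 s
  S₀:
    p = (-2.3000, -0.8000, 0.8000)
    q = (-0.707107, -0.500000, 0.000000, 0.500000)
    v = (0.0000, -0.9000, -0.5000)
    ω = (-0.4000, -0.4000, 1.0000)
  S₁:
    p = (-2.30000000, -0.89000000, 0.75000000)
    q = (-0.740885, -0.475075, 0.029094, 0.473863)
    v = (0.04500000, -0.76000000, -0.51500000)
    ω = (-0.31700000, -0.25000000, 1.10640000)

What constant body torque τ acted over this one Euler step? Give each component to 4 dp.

Δω = ω₁−ω₀ = (0.08300000, 0.15000000, 0.10640000)
applied torque τ = (0.1900, 0.2000, 0.1000)

τ = (0.1900, 0.2000, 0.1000)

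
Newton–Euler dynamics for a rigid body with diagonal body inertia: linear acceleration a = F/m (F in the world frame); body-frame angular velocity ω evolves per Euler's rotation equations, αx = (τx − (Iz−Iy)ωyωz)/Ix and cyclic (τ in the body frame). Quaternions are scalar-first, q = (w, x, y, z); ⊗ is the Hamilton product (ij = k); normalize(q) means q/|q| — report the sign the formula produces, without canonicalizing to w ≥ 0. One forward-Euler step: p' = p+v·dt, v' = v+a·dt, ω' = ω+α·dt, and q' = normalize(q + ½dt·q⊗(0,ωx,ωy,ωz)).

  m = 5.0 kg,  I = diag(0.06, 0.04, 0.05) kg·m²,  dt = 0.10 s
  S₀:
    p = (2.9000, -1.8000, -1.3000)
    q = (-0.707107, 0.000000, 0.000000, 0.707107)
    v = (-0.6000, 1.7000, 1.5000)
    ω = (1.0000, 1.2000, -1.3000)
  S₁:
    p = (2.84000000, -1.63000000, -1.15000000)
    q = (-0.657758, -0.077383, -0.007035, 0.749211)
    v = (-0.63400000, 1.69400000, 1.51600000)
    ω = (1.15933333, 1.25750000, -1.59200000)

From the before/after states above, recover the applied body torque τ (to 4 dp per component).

rate change Δω = (0.15933333, 0.05750000, -0.29200000)
ω₀×(Iω₀) = (-0.0156, -0.0130, -0.0240)
applied torque τ = (0.0800, 0.0100, -0.1700)

τ = (0.0800, 0.0100, -0.1700)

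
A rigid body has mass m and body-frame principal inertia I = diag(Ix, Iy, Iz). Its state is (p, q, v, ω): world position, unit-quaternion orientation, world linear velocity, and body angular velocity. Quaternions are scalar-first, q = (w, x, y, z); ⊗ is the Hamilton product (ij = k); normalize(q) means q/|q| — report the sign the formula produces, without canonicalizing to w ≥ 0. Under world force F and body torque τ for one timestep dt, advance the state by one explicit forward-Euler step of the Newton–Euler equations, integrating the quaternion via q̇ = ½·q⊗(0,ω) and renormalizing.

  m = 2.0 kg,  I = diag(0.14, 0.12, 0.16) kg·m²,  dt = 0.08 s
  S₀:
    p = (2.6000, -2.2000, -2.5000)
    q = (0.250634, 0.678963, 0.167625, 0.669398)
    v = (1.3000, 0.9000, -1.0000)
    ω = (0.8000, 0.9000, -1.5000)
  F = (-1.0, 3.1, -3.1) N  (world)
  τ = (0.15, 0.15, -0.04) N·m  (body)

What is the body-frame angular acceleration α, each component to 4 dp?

ω×(Iω) gyroscopic = (-0.0540, 0.0240, -0.0144)
angular accel α = (1.4571, 1.0500, -0.1600)

α = (1.4571, 1.0500, -0.1600)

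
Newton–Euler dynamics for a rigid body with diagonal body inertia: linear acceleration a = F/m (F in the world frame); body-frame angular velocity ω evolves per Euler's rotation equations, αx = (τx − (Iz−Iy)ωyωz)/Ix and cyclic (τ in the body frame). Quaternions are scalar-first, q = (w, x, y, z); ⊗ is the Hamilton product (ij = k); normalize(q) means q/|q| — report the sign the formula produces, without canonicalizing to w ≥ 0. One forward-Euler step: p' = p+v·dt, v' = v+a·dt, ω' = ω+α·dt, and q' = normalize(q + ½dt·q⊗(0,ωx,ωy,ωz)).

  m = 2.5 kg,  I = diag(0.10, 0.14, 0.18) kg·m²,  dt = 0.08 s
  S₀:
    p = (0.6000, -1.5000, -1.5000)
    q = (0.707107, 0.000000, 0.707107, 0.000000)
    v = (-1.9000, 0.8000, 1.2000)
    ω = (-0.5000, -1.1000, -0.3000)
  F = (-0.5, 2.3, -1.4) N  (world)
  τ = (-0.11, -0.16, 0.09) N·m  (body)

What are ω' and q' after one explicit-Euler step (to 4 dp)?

ω' = (-0.5986, -1.1846, -0.2698)
q' = (0.7373, -0.0226, 0.6752, 0.0056)

ω×(Iω) gyroscopic = (0.0132, -0.0120, 0.0220)
α = I⁻¹(τ − ω×Iω) = (-1.2320, -1.0571, 0.3778)
new body rate ω' = (-0.5986, -1.1846, -0.2698)
2q̇ = q⊗(0,ω) = (0.7778177, -0.5656856, -0.7778177, 0.1414214)
q + ½dt·q⊗(0,ω), renormalized = (0.7373, -0.0226, 0.6752, 0.0056)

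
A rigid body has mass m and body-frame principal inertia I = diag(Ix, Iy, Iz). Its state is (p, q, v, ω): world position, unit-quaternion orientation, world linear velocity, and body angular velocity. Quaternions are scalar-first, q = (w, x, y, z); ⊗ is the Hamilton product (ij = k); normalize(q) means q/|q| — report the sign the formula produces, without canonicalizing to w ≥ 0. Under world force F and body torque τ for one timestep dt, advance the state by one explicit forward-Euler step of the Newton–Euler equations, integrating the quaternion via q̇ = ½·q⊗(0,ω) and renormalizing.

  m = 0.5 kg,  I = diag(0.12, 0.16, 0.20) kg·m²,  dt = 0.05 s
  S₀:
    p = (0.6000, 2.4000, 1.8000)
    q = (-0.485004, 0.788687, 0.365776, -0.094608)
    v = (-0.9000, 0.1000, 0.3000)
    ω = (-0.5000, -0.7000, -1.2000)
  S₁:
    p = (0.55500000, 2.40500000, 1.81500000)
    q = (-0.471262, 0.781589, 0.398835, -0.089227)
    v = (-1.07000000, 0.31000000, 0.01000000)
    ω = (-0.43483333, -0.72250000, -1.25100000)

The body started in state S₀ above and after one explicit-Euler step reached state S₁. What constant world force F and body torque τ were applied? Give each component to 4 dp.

v₁ − v₀ = (-0.17000000, 0.21000000, -0.29000000)
m·(v₁−v₀)/dt = (-1.7000, 2.1000, -2.9000)
Δω = ω₁−ω₀ = (0.06516667, -0.02250000, -0.05100000)
ω₀×(Iω₀) = (0.0336, -0.0480, 0.0140)
applied torque τ = (0.1900, -0.1200, -0.1900)

F = (-1.7000, 2.1000, -2.9000)
τ = (0.1900, -0.1200, -0.1900)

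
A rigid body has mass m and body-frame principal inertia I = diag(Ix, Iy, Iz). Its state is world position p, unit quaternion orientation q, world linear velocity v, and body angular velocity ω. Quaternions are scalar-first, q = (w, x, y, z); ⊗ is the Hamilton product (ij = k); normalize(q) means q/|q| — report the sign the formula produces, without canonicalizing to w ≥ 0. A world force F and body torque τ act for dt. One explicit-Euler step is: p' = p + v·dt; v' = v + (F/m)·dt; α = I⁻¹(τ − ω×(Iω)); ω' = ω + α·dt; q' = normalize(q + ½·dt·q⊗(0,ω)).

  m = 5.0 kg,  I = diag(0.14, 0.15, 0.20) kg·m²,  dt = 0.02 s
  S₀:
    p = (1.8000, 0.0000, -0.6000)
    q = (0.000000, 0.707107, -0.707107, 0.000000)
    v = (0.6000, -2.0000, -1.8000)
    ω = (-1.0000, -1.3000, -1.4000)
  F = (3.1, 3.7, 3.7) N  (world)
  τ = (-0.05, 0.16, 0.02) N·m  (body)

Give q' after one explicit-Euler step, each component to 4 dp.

q' = (-0.0021, 0.7168, -0.6970, -0.0163)

q⊗(0,ω) = (-0.2121321, 0.9899498, 0.9899498, -1.6263461)
q + ½dt·q⊗(0,ω), renormalized = (-0.0021, 0.7168, -0.6970, -0.0163)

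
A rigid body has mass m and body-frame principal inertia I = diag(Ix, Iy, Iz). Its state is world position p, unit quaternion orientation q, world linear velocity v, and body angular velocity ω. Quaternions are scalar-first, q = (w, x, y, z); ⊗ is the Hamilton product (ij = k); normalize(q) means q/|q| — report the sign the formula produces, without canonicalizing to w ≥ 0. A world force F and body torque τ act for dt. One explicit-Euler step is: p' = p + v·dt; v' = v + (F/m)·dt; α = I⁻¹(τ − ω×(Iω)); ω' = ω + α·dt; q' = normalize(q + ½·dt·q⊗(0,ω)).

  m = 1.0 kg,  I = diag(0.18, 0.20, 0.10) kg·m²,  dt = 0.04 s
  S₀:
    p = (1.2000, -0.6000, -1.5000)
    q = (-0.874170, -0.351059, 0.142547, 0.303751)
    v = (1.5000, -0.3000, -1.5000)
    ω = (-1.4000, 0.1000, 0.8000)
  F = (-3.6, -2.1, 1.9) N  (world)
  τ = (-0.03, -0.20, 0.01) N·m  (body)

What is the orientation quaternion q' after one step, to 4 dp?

q' = (-0.8887, -0.3247, 0.1378, 0.2929)

2q̇ = q⊗(0,ω) = (-0.7487381, 1.3075005, -0.2318212, -0.5348761)
updated quaternion q' = (-0.8887, -0.3247, 0.1378, 0.2929)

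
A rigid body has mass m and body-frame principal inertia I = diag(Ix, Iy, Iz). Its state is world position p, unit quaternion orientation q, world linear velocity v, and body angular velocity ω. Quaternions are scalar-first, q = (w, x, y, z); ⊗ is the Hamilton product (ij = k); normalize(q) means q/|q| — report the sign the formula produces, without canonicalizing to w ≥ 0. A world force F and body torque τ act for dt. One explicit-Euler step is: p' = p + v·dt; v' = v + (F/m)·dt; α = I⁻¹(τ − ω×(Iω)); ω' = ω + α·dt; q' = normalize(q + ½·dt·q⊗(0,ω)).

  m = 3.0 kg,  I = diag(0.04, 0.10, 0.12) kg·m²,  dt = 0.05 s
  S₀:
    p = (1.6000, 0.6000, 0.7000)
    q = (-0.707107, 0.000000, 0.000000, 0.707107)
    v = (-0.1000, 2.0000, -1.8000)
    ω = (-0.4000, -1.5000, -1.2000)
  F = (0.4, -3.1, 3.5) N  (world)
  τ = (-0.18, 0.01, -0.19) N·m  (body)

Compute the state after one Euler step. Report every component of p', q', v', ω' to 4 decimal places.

linear accel F/m = (0.1333, -1.0333, 1.1667)
p + v·dt = (1.5950, 0.7000, 0.6100)
new velocity v' = (-0.0933, 1.9483, -1.7417)
ω×(Iω) gyroscopic = (0.0360, -0.0384, 0.0360)
(τ − ω×Iω)/I = (-5.4000, 0.4840, -1.8833)
ω + α·dt = (-0.6700, -1.4758, -1.2942)
2q̇ = q⊗(0,ω) = (0.8485284, 1.3435033, 0.7778177, 0.8485284)
q' = normalize(q + ½dt·q⊗(0,ω)) = (-0.6851, 0.0335, 0.0194, 0.7274)

p' = (1.5950, 0.7000, 0.6100)
q' = (-0.6851, 0.0335, 0.0194, 0.7274)
v' = (-0.0933, 1.9483, -1.7417)
ω' = (-0.6700, -1.4758, -1.2942)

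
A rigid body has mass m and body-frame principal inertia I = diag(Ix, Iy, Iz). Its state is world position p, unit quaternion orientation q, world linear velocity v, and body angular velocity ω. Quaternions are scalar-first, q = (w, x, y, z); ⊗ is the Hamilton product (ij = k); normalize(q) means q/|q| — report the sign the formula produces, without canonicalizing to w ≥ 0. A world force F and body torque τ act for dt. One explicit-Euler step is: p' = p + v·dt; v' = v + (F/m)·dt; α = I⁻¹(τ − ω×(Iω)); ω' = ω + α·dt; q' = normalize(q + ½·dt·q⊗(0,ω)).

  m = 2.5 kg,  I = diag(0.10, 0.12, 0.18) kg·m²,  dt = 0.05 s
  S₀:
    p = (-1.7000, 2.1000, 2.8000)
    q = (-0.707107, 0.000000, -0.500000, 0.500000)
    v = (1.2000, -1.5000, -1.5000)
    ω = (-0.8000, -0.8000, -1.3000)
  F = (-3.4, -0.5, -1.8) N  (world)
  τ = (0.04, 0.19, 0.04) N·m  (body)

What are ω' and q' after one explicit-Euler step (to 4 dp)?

gyro term ω×Iω = (0.0624, -0.0832, 0.0128)
angular accel α = (-0.2240, 2.2767, 0.1511)
ω + α·dt = (-0.8112, -0.6862, -1.2924)
q⊗(0,ω) = (0.2500000, 1.6156856, 0.1656856, 0.5192391)
q' = normalize(q + ½dt·q⊗(0,ω)) = (-0.7002, 0.0404, -0.4954, 0.5125)

ω' = (-0.8112, -0.6862, -1.2924)
q' = (-0.7002, 0.0404, -0.4954, 0.5125)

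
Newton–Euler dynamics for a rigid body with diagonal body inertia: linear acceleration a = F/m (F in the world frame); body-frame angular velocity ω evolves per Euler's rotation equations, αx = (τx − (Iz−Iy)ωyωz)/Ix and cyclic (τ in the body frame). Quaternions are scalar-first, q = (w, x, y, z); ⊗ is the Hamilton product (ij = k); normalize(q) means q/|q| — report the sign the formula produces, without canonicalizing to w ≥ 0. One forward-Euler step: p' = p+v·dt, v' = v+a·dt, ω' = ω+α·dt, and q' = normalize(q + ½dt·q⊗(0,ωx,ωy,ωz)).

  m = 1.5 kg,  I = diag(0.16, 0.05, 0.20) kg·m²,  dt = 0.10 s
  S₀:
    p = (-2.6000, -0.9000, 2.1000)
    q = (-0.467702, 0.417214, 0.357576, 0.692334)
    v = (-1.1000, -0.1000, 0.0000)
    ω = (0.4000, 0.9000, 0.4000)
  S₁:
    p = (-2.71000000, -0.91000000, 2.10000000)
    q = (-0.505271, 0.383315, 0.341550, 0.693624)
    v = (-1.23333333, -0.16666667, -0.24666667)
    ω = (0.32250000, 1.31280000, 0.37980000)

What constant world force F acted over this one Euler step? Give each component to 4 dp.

Δv = v₁−v₀ = (-0.13333333, -0.06666667, -0.24666667)
applied force F = (-2.0000, -1.0000, -3.7000)

F = (-2.0000, -1.0000, -3.7000)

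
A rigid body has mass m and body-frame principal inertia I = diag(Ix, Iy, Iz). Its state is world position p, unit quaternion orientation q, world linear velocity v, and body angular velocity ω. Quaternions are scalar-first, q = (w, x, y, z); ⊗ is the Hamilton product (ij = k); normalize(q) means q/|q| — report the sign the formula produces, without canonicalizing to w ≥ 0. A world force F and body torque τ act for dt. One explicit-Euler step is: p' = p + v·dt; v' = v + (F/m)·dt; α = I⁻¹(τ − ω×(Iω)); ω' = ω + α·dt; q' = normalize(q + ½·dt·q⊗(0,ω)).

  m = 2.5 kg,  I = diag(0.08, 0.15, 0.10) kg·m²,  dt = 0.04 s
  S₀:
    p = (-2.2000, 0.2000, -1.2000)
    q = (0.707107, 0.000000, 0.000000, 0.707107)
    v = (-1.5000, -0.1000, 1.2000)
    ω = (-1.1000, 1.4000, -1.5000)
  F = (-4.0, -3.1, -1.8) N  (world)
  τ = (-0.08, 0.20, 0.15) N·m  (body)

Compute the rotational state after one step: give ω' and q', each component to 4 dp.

gyro term ω×Iω = (0.1050, -0.0330, -0.1078)
(τ − ω×Iω)/I = (-2.3125, 1.5533, 2.5780)
ω' = ω + α·dt = (-1.1925, 1.4621, -1.3969)
q⊗(0,ω) = (1.0606605, -1.7677675, 0.2121321, -1.0606605)
q + ½dt·q⊗(0,ω), renormalized = (0.7275, -0.0353, 0.0042, 0.6852)

ω' = (-1.1925, 1.4621, -1.3969)
q' = (0.7275, -0.0353, 0.0042, 0.6852)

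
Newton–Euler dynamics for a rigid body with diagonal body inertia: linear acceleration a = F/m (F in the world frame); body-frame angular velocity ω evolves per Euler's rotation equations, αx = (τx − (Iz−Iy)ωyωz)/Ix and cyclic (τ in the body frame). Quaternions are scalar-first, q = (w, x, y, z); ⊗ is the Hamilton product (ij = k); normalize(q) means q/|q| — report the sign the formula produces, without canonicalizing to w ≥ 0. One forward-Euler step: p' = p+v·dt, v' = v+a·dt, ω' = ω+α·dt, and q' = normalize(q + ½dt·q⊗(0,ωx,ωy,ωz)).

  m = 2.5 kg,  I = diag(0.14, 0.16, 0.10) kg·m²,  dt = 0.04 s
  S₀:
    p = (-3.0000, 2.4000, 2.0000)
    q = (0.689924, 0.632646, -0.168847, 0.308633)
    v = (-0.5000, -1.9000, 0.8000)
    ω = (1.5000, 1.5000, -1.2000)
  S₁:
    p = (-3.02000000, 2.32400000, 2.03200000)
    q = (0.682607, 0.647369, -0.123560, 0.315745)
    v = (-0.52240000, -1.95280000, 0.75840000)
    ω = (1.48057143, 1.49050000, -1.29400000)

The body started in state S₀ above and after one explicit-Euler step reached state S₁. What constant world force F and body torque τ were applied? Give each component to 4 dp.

F = (-1.4000, -3.3000, -2.6000)
τ = (0.0400, -0.1100, -0.1900)

Δv = v₁−v₀ = (-0.02240000, -0.05280000, -0.04160000)
F = m·Δv/dt = (-1.4000, -3.3000, -2.6000)
ω₁ − ω₀ = (-0.01942857, -0.00950000, -0.09400000)
precession coupling = (0.1080, -0.0720, 0.0450)
applied torque τ = (0.0400, -0.1100, -0.1900)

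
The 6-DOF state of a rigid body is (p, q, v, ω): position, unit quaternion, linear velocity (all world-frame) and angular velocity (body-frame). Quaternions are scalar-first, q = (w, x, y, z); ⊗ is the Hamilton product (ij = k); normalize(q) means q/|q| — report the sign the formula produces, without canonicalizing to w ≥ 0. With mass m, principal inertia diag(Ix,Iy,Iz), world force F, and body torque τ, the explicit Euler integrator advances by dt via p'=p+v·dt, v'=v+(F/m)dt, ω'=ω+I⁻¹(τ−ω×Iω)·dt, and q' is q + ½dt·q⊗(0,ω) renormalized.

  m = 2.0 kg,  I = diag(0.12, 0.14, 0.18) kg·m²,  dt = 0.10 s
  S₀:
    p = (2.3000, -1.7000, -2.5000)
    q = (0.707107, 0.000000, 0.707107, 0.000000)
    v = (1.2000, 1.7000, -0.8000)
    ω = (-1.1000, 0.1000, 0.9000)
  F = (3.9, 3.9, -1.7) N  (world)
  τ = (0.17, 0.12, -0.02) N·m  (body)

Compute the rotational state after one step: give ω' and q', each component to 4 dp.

α = I⁻¹(τ − ω×Iω) = (1.3867, 0.4329, -0.0989)
ω' = ω + α·dt = (-0.9613, 0.1433, 0.8901)
Hamilton product q⊗(0,ω) = (-0.0707107, -0.1414214, 0.0707107, 1.4142140)
q' = normalize(q + ½dt·q⊗(0,ω)) = (0.7018, -0.0071, 0.7088, 0.0705)

ω' = (-0.9613, 0.1433, 0.8901)
q' = (0.7018, -0.0071, 0.7088, 0.0705)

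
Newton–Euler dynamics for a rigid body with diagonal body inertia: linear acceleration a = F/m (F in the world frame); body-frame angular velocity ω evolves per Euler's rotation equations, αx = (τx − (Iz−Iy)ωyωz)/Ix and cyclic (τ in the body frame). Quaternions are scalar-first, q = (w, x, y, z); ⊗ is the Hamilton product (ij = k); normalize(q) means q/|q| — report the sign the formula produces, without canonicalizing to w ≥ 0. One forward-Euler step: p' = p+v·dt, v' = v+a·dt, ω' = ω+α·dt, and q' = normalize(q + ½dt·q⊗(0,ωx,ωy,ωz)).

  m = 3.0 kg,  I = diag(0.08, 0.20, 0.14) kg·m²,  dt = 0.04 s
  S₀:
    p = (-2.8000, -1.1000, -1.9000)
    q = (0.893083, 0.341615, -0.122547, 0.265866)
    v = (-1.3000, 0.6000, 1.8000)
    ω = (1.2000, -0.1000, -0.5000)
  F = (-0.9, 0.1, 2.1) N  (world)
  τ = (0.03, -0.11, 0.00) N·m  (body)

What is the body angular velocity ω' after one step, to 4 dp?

(τ − ω×Iω)/I = (0.4125, -0.7300, 0.1029)
ω + α·dt = (1.2165, -0.1292, -0.4959)

ω' = (1.2165, -0.1292, -0.4959)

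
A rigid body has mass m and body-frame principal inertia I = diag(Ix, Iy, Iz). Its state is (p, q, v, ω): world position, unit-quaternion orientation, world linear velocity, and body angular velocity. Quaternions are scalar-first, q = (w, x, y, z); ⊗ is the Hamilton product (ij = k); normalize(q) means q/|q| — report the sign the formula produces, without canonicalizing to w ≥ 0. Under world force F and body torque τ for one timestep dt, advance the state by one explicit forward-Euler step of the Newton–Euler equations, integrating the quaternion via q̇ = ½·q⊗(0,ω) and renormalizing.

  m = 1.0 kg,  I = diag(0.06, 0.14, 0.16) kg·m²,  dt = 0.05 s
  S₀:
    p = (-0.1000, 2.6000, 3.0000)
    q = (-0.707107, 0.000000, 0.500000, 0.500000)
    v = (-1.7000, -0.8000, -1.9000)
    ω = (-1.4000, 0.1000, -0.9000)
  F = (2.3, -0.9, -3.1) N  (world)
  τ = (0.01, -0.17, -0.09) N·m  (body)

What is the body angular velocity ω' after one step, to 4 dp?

ω' = (-1.3902, 0.0843, -0.9246)

gyro term ω×Iω = (-0.0018, -0.1260, -0.0112)
(τ − ω×Iω)/I = (0.1967, -0.3143, -0.4925)
ω' = ω + α·dt = (-1.3902, 0.0843, -0.9246)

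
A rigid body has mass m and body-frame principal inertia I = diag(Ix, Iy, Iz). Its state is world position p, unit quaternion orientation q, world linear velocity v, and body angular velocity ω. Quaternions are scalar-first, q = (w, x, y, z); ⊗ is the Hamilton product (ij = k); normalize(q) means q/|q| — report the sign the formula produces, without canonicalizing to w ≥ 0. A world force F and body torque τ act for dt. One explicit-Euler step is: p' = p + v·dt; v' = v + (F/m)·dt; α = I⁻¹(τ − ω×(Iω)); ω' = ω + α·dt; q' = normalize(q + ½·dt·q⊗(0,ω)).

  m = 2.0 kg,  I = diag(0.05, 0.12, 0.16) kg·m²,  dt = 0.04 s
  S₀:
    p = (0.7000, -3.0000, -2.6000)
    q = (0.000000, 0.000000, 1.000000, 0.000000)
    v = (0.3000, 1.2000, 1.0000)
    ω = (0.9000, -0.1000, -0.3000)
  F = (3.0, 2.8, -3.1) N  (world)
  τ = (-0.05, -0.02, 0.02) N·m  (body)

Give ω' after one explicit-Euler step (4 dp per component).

precession coupling ω×(Iω) = (0.0012, 0.0297, -0.0063)
angular accel α = (-1.0240, -0.4142, 0.1644)
ω + α·dt = (0.8590, -0.1166, -0.2934)

ω' = (0.8590, -0.1166, -0.2934)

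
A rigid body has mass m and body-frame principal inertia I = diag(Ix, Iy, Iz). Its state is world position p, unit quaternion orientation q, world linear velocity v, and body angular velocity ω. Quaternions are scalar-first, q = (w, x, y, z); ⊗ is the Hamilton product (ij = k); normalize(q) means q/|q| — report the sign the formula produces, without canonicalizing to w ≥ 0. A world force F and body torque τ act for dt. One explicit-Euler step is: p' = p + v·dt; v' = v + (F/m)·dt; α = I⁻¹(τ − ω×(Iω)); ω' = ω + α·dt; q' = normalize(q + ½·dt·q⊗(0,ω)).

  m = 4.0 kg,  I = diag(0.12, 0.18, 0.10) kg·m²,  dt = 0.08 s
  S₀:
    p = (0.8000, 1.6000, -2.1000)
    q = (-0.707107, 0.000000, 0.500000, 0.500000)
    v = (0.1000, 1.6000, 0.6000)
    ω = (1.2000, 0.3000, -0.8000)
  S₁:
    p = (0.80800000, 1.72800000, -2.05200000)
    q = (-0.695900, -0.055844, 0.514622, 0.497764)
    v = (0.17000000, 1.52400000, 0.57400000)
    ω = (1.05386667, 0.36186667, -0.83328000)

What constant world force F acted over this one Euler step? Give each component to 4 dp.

F = (3.5000, -3.8000, -1.3000)

velocity change Δv = (0.07000000, -0.07600000, -0.02600000)
F = m·Δv/dt = (3.5000, -3.8000, -1.3000)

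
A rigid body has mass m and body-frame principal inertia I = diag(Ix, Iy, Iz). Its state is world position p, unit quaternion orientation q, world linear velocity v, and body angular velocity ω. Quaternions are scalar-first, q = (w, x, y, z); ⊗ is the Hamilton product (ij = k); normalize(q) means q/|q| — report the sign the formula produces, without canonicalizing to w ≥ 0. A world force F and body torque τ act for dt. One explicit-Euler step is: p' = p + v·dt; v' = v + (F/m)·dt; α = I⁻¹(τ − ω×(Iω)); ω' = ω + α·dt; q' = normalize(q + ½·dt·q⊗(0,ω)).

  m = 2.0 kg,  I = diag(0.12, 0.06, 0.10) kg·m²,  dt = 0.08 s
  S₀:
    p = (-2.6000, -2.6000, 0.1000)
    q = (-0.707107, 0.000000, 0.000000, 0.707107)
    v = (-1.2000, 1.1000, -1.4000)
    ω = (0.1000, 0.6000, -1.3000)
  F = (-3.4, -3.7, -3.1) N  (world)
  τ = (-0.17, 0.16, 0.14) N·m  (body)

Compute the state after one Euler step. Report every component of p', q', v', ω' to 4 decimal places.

p' = p + v·dt = (-2.6960, -2.5120, -0.0120)
v + (F/m)dt = (-1.3360, 0.9520, -1.5240)
α = I⁻¹(τ − ω×Iω) = (-1.1567, 2.7100, 1.4360)
ω + α·dt = (0.0075, 0.8168, -1.1851)
Hamilton product q⊗(0,ω) = (0.9192391, -0.4949749, -0.3535535, 0.9192391)
updated quaternion q' = (-0.6692, -0.0198, -0.0141, 0.7427)

p' = (-2.6960, -2.5120, -0.0120)
q' = (-0.6692, -0.0198, -0.0141, 0.7427)
v' = (-1.3360, 0.9520, -1.5240)
ω' = (0.0075, 0.8168, -1.1851)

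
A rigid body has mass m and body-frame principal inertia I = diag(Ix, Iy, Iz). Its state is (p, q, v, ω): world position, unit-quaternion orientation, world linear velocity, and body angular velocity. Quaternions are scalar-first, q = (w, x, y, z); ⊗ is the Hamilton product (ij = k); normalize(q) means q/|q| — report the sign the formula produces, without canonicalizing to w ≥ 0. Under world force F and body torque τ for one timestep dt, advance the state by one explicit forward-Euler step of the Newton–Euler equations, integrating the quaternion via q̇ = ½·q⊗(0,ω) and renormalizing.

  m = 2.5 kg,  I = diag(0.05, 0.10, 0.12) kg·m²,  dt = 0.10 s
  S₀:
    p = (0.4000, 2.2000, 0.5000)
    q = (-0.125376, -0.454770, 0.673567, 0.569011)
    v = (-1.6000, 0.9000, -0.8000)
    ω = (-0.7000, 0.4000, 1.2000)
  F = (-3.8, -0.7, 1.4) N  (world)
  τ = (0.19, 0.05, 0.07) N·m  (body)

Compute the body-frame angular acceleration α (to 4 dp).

gyro term ω×Iω = (0.0096, 0.0588, -0.0140)
angular accel α = (3.6080, -0.0880, 0.7000)

α = (3.6080, -0.0880, 0.7000)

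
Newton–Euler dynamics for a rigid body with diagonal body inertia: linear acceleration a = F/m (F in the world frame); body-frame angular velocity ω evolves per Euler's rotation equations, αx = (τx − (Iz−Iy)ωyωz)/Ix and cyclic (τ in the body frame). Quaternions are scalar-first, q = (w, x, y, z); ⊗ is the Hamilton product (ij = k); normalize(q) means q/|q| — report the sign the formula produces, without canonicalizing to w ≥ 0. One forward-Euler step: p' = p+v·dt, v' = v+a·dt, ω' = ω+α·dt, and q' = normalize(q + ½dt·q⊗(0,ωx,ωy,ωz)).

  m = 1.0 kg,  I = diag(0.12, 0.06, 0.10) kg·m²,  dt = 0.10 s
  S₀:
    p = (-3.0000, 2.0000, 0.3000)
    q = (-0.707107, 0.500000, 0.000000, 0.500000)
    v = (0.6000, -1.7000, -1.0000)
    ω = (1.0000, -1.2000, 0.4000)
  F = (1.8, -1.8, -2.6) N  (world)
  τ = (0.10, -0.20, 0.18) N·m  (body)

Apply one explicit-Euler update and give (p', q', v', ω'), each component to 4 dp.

p' = (-2.9400, 1.8300, 0.2000)
q' = (-0.7397, 0.4930, 0.0572, 0.4544)
v' = (0.7800, -1.8800, -1.2600)
ω' = (1.0993, -1.5467, 0.5080)

(τ − ω×Iω)/I = (0.9933, -3.4667, 1.0800)
new body rate ω' = (1.0993, -1.5467, 0.5080)
Hamilton product q⊗(0,ω) = (-0.7000000, -0.1071070, 1.1485284, -0.8828428)
updated quaternion q' = (-0.7397, 0.4930, 0.0572, 0.4544)
a = F/m = (1.8000, -1.8000, -2.6000)
p + v·dt = (-2.9400, 1.8300, 0.2000)
new velocity v' = (0.7800, -1.8800, -1.2600)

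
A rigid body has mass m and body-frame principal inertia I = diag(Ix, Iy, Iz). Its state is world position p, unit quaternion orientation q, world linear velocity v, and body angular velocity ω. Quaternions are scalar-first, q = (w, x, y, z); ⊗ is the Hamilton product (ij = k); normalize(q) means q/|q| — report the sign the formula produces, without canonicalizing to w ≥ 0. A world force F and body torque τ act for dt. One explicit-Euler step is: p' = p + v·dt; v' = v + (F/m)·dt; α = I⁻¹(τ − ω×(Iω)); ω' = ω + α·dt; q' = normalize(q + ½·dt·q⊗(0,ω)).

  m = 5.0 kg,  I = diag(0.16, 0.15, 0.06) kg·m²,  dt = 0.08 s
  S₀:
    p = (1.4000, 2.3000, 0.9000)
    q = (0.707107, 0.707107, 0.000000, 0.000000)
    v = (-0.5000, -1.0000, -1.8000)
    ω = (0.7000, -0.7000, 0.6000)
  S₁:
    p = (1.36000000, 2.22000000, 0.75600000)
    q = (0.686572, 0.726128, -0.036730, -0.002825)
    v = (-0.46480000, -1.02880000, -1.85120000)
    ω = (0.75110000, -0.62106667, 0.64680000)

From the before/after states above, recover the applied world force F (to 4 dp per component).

Δv = v₁−v₀ = (0.03520000, -0.02880000, -0.05120000)
m·(v₁−v₀)/dt = (2.2000, -1.8000, -3.2000)

F = (2.2000, -1.8000, -3.2000)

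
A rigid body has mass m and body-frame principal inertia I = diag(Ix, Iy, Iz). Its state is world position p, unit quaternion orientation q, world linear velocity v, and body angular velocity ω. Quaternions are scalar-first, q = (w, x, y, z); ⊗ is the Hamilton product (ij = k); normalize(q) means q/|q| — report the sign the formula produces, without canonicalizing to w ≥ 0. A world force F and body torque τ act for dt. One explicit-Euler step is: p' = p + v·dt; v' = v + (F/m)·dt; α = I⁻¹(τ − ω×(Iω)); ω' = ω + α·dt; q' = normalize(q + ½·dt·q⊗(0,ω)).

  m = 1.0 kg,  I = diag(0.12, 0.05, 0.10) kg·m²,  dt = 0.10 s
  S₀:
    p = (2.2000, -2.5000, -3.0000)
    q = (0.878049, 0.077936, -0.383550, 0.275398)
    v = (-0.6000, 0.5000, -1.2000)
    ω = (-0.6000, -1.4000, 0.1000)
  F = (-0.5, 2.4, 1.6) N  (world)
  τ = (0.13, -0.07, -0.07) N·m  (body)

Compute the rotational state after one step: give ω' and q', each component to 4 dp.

α = I⁻¹(τ − ω×Iω) = (1.1417, -1.3760, -0.1120)
new body rate ω' = (-0.4858, -1.5376, 0.0888)
q⊗(0,ω) = (-0.5177482, -0.1796272, -1.4023010, -0.2514355)
q' = normalize(q + ½dt·q⊗(0,ω)) = (0.8497, 0.0688, -0.4523, 0.2621)

ω' = (-0.4858, -1.5376, 0.0888)
q' = (0.8497, 0.0688, -0.4523, 0.2621)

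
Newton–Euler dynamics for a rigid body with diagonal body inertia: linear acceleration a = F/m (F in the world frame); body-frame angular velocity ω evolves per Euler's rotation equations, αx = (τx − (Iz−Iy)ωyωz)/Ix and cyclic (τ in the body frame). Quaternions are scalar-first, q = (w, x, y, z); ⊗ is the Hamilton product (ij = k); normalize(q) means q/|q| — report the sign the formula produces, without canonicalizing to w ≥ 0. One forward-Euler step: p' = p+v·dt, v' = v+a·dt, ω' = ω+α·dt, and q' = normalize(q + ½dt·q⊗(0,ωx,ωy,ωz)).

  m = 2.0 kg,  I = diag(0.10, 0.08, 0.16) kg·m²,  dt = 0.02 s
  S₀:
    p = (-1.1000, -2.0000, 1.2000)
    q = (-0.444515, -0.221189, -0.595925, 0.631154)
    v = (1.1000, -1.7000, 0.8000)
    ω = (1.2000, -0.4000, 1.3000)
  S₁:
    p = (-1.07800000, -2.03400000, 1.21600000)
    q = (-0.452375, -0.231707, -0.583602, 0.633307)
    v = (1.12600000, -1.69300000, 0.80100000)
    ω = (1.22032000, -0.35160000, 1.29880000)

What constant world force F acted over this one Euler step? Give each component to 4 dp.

F = (2.6000, 0.7000, 0.1000)

velocity change Δv = (0.02600000, 0.00700000, 0.00100000)
m·(v₁−v₀)/dt = (2.6000, 0.7000, 0.1000)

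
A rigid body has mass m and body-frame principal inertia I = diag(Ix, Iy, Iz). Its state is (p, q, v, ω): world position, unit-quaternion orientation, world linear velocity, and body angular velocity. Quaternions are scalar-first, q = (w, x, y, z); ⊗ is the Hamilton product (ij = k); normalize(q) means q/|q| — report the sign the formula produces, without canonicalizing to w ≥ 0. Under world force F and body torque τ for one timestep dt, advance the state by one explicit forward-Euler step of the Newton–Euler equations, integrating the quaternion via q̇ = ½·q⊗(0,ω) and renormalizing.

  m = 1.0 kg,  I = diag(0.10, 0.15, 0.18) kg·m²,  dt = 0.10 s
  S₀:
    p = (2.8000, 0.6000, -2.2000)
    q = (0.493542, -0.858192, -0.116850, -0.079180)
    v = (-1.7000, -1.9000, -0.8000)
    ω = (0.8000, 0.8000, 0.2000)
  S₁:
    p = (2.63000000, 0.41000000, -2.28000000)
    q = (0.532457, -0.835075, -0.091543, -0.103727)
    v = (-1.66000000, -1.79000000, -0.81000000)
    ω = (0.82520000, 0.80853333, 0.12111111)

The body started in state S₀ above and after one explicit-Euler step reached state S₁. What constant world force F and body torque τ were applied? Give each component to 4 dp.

F = (0.4000, 1.1000, -0.1000)
τ = (0.0300, 0.0000, -0.1100)

Δv = v₁−v₀ = (0.04000000, 0.11000000, -0.01000000)
F = m·Δv/dt = (0.4000, 1.1000, -0.1000)
ω₁ − ω₀ = (0.02520000, 0.00853333, -0.07888889)
gyro term ω₀×Iω₀ = (0.0048, -0.0128, 0.0320)
applied torque τ = (0.0300, 0.0000, -0.1100)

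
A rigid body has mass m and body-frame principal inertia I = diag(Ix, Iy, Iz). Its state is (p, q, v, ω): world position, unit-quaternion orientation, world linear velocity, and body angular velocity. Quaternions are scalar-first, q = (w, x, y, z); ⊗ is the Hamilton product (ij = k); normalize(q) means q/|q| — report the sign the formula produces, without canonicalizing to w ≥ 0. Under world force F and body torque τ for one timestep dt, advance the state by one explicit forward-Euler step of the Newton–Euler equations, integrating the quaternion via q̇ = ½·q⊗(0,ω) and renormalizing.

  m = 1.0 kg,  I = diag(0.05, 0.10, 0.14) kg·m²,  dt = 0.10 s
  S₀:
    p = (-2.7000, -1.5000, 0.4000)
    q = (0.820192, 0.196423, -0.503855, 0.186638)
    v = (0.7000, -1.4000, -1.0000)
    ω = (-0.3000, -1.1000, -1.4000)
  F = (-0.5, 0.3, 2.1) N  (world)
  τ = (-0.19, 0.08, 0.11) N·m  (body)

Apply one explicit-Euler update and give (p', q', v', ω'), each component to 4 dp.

p' = (-2.6300, -1.6400, 0.3000)
q' = (0.8052, 0.2287, -0.5358, 0.1104)
v' = (0.6500, -1.3700, -0.7900)
ω' = (-0.8032, -0.9822, -1.3332)

linear accel F/m = (-0.5000, 0.3000, 2.1000)
p' = p + v·dt = (-2.6300, -1.6400, 0.3000)
new velocity v' = (0.6500, -1.3700, -0.7900)
precession coupling ω×(Iω) = (0.0616, -0.0378, 0.0165)
(τ − ω×Iω)/I = (-5.0320, 1.1780, 0.6679)
ω + α·dt = (-0.8032, -0.9822, -1.3332)
Hamilton product q⊗(0,ω) = (-0.2340204, 0.6646412, -0.6832104, -1.5154906)
q + ½dt·q⊗(0,ω), renormalized = (0.8052, 0.2287, -0.5358, 0.1104)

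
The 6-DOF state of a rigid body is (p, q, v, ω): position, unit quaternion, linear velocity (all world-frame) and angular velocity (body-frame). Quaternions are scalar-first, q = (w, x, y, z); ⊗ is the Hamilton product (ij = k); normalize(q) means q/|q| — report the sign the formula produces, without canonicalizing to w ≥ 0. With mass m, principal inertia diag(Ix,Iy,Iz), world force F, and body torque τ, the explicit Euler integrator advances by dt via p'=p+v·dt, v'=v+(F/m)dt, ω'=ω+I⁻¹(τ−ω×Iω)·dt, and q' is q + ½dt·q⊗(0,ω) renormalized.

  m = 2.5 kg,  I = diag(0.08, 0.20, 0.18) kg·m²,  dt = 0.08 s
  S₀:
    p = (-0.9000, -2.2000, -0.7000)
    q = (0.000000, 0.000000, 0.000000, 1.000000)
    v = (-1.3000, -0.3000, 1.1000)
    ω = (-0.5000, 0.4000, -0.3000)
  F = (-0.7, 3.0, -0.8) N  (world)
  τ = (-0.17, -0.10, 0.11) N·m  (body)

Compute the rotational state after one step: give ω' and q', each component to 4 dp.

ω' = (-0.6724, 0.3660, -0.2404)
q' = (0.0120, -0.0160, -0.0200, 0.9996)

gyro term ω×Iω = (0.0024, -0.0150, -0.0240)
(τ − ω×Iω)/I = (-2.1550, -0.4250, 0.7444)
ω + α·dt = (-0.6724, 0.3660, -0.2404)
2q̇ = q⊗(0,ω) = (0.3000000, -0.4000000, -0.5000000, 0.0000000)
q' = normalize(q + ½dt·q⊗(0,ω)) = (0.0120, -0.0160, -0.0200, 0.9996)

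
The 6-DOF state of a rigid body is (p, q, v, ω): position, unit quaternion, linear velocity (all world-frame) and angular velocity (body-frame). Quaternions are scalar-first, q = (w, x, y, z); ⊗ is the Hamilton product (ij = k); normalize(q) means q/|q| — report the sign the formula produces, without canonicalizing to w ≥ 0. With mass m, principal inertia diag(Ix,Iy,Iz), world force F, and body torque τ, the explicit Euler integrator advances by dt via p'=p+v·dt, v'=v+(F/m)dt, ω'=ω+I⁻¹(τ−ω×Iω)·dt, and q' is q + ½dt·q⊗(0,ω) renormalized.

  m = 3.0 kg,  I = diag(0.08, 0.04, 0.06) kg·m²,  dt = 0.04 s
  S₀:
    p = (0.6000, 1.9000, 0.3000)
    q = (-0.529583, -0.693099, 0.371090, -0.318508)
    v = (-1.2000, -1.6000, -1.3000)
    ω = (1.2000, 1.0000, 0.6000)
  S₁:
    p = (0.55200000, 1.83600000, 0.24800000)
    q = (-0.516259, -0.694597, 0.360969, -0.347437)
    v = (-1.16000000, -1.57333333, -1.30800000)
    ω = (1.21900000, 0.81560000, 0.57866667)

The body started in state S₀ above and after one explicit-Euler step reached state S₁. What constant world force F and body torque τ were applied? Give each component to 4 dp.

F = (3.0000, 2.0000, -0.6000)
τ = (0.0500, -0.1700, -0.0800)

rate change Δω = (0.01900000, -0.18440000, -0.02133333)
τ = I·(Δω/dt) + ω₀×(Iω₀) = (0.0500, -0.1700, -0.0800)
Δv = v₁−v₀ = (0.04000000, 0.02666667, -0.00800000)
m·(v₁−v₀)/dt = (3.0000, 2.0000, -0.6000)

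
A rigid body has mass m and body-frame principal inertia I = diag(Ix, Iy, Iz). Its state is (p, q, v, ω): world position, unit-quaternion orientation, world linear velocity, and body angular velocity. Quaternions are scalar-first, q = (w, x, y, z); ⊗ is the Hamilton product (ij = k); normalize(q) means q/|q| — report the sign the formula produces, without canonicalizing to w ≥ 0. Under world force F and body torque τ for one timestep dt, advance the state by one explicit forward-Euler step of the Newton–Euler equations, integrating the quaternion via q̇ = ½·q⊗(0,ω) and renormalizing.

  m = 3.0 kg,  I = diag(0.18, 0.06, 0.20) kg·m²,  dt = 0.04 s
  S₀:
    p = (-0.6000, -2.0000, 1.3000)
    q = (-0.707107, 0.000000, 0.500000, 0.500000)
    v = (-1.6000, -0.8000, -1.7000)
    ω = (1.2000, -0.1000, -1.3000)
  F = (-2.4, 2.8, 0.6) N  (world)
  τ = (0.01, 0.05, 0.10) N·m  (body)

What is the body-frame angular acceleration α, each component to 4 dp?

gyro term ω×Iω = (0.0182, 0.0312, 0.0144)
(τ − ω×Iω)/I = (-0.0456, 0.3133, 0.4280)

α = (-0.0456, 0.3133, 0.4280)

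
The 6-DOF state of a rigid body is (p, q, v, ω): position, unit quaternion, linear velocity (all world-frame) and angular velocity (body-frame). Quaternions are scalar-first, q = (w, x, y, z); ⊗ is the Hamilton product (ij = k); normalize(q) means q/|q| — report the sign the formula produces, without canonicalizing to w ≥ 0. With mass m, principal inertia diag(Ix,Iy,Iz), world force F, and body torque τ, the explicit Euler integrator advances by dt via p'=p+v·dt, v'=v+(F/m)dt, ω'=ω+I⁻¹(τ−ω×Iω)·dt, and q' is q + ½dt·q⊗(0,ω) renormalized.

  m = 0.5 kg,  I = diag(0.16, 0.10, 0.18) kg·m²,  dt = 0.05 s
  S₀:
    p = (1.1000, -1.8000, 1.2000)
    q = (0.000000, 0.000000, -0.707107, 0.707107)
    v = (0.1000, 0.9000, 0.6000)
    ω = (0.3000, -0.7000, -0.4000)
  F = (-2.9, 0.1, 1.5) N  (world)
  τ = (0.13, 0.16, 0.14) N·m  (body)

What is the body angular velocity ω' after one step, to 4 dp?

ω' = (0.3336, -0.6212, -0.3646)

gyro term ω×Iω = (0.0224, 0.0024, 0.0126)
(τ − ω×Iω)/I = (0.6725, 1.5760, 0.7078)
ω' = ω + α·dt = (0.3336, -0.6212, -0.3646)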